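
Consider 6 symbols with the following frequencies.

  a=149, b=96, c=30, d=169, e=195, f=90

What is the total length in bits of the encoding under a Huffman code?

Greedily combine the two least-frequent nodes:
combine c(30), f(90) → 120
combine b(96), 120 → 216
combine a(149), d(169) → 318
combine e(195), 216 → 411
combine 318, 411 → 729
The encoded length is the sum of every internal node's weight: 120 + 216 + 318 + 411 + 729 = 1794 bits.

1794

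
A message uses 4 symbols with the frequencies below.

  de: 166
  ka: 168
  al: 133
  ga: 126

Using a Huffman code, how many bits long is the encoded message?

1186

Merge the two smallest weights repeatedly:
combine ga(126), al(133) → 259
combine de(166), ka(168) → 334
combine 259, 334 → 593
The encoded length is the sum of every internal node's weight: 259 + 334 + 593 = 1186 bits.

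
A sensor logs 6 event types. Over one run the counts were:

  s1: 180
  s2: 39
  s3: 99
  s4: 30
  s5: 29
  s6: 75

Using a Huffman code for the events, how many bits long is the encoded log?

Merge the two smallest weights repeatedly:
combine s5(29), s4(30) → 59
combine s2(39), 59 → 98
combine s6(75), 98 → 173
combine s3(99), 173 → 272
combine s1(180), 272 → 452
Total encoded bits = sum of merged weights = 59 + 98 + 173 + 272 + 452 = 1054.

1054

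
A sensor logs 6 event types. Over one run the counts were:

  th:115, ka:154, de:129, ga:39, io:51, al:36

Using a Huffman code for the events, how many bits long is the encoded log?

Merge the two smallest weights repeatedly:
al(36) + ga(39) → 75
io(51) + 75 → 126
th(115) + 126 → 241
de(129) + ka(154) → 283
241 + 283 → 524
Each symbol's bit-cost is frequency × depth; summing gives 1249 bits (equivalently 75 + 126 + 241 + 283 + 524).

1249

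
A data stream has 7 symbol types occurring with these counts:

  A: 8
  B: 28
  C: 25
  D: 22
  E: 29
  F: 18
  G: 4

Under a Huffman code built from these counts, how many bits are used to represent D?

3

Build the tree from the bottom:
merge G(4) and A(8): 12
merge 12 and F(18): 30
merge D(22) and C(25): 47
merge B(28) and E(29): 57
merge 30 and 47: 77
merge 57 and 77: 134
The subtree containing D is merged 3 times, so code length = 3.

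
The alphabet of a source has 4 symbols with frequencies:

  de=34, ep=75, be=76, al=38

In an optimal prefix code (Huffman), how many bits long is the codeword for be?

1

Huffman merges, smallest pair first:
merge de(34) and al(38): 72
merge 72 and ep(75): 147
merge be(76) and 147: 223
be is merged only at the final step, so code length = 1.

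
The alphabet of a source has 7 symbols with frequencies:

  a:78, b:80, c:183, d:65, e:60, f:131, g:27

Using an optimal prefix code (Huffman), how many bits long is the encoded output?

Greedily combine the two least-frequent nodes:
g(27) + e(60) → 87
d(65) + a(78) → 143
b(80) + 87 → 167
f(131) + 143 → 274
167 + c(183) → 350
274 + 350 → 624
Total encoded bits = sum of merged weights = 87 + 143 + 167 + 274 + 350 + 624 = 1645.

1645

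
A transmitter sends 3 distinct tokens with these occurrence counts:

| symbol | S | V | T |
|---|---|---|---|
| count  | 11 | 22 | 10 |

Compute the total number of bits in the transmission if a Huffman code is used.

Greedily combine the two least-frequent nodes:
combine T(10), S(11) → 21
combine 21, V(22) → 43
The encoded length is the sum of every internal node's weight: 21 + 43 = 64 bits.

64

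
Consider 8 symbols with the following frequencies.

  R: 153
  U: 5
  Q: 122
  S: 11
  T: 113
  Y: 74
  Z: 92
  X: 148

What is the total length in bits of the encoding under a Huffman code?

Greedily combine the two least-frequent nodes:
combine U(5), S(11) → 16
combine 16, Y(74) → 90
combine 90, Z(92) → 182
combine T(113), Q(122) → 235
combine X(148), R(153) → 301
combine 182, 235 → 417
combine 301, 417 → 718
Total encoded bits = sum of merged weights = 16 + 90 + 182 + 235 + 301 + 417 + 718 = 1959.

1959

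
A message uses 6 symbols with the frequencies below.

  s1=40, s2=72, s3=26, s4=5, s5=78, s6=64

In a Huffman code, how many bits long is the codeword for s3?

4

Repeatedly merge the two smallest:
merge s4(5) and s3(26): 31
merge 31 and s1(40): 71
merge s6(64) and 71: 135
merge s2(72) and s5(78): 150
merge 135 and 150: 285
s3's leaf is at depth 4, giving a 4-bit codeword.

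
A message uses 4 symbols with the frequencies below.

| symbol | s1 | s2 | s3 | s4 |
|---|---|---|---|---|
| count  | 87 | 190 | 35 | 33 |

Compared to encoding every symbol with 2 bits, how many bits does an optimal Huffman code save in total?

Fixed-length: 2 bits × 345 symbols = 690 bits.
Huffman merges:
s4(33) + s3(35) → 68
68 + s1(87) → 155
155 + s2(190) → 345
Huffman total = 68 + 155 + 345 = 568 bits.
Saving = 690 − 568 = 122 bits.

122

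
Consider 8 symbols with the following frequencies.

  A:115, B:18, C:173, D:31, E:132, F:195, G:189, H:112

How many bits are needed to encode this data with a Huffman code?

2721

Greedily combine the two least-frequent nodes:
merge B(18) and D(31): 49
merge 49 and H(112): 161
merge A(115) and E(132): 247
merge 161 and C(173): 334
merge G(189) and F(195): 384
merge 247 and 334: 581
merge 384 and 581: 965
Each symbol's bit-cost is frequency × depth; summing gives 2721 bits (equivalently 49 + 161 + 247 + 334 + 384 + 581 + 965).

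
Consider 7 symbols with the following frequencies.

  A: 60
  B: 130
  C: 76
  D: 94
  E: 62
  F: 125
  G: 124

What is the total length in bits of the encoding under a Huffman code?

1880

Build the Huffman tree bottom-up:
combine A(60), E(62) → 122
combine C(76), D(94) → 170
combine 122, G(124) → 246
combine F(125), B(130) → 255
combine 170, 246 → 416
combine 255, 416 → 671
The encoded length is the sum of every internal node's weight: 122 + 170 + 246 + 255 + 416 + 671 = 1880 bits.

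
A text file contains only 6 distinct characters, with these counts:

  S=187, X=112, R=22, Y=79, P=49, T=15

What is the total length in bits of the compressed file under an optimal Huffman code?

Build the Huffman tree bottom-up:
merge T(15) and R(22): 37
merge 37 and P(49): 86
merge Y(79) and 86: 165
merge X(112) and 165: 277
merge S(187) and 277: 464
Each symbol's bit-cost is frequency × depth; summing gives 1029 bits (equivalently 37 + 86 + 165 + 277 + 464).

1029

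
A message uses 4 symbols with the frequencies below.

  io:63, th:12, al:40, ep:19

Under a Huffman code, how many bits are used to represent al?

2

Repeatedly merge the two smallest:
combine th(12), ep(19) → 31
combine 31, al(40) → 71
combine io(63), 71 → 134
al's leaf is at depth 2, giving a 2-bit codeword.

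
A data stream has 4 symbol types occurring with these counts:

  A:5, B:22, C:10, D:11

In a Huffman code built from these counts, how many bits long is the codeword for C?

3

Huffman merges, smallest pair first:
A(5) + C(10) → 15
D(11) + 15 → 26
B(22) + 26 → 48
The subtree containing C is merged 3 times, so code length = 3.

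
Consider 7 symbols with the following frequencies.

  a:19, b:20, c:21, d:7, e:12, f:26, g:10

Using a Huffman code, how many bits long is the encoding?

Greedily combine the two least-frequent nodes:
combine d(7), g(10) → 17
combine e(12), 17 → 29
combine a(19), b(20) → 39
combine c(21), f(26) → 47
combine 29, 39 → 68
combine 47, 68 → 115
Total encoded bits = sum of merged weights = 17 + 29 + 39 + 47 + 68 + 115 = 315.

315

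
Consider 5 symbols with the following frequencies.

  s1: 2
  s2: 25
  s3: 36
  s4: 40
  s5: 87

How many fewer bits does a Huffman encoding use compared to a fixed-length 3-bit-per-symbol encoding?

187

Fixed-length: 3 bits × 190 symbols = 570 bits.
Huffman merges:
combine s1(2), s2(25) → 27
combine 27, s3(36) → 63
combine s4(40), 63 → 103
combine s5(87), 103 → 190
Huffman total = 27 + 63 + 103 + 190 = 383 bits.
Saving = 570 − 383 = 187 bits.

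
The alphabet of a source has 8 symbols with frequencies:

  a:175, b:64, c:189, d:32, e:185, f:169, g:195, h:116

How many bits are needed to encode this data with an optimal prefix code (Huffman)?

Build the Huffman tree bottom-up:
d(32) + b(64) → 96
96 + h(116) → 212
f(169) + a(175) → 344
e(185) + c(189) → 374
g(195) + 212 → 407
344 + 374 → 718
407 + 718 → 1125
Each symbol's bit-cost is frequency × depth; summing gives 3276 bits (equivalently 96 + 212 + 344 + 374 + 407 + 718 + 1125).

3276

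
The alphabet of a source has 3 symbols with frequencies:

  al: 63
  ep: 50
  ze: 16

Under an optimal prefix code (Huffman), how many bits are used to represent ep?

Huffman merges, smallest pair first:
combine ze(16), ep(50) → 66
combine al(63), 66 → 129
ep sits 2 levels below the root, so its codeword is 2 bits.

2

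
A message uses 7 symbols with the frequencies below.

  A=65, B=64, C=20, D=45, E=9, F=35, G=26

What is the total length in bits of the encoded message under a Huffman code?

692

Merge the two smallest weights repeatedly:
combine E(9), C(20) → 29
combine G(26), 29 → 55
combine F(35), D(45) → 80
combine 55, B(64) → 119
combine A(65), 80 → 145
combine 119, 145 → 264
Total encoded bits = sum of merged weights = 29 + 55 + 80 + 119 + 145 + 264 = 692.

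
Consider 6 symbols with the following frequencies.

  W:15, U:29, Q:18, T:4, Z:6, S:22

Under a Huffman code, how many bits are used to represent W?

Repeatedly merge the two smallest:
T(4) + Z(6) → 10
10 + W(15) → 25
Q(18) + S(22) → 40
25 + U(29) → 54
40 + 54 → 94
W's leaf is at depth 3, giving a 3-bit codeword.

3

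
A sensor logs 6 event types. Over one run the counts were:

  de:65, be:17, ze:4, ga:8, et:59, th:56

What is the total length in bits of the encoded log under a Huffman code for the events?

459

Build the Huffman tree bottom-up:
ze(4) + ga(8) → 12
12 + be(17) → 29
29 + th(56) → 85
et(59) + de(65) → 124
85 + 124 → 209
Total encoded bits = sum of merged weights = 12 + 29 + 85 + 124 + 209 = 459.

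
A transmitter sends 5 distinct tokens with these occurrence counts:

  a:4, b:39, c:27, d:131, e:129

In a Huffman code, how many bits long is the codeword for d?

Huffman merges, smallest pair first:
combine a(4), c(27) → 31
combine 31, b(39) → 70
combine 70, e(129) → 199
combine d(131), 199 → 330
d is a child of the root — depth 1, so its codeword is a single bit.

1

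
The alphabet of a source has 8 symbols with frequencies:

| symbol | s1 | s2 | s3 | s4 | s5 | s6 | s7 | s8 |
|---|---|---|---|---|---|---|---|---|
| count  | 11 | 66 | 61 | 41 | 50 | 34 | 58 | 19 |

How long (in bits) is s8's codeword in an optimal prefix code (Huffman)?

Build the tree from the bottom:
combine s1(11), s8(19) → 30
combine 30, s6(34) → 64
combine s4(41), s5(50) → 91
combine s7(58), s3(61) → 119
combine 64, s2(66) → 130
combine 91, 119 → 210
combine 130, 210 → 340
The subtree containing s8 is merged 4 times, so code length = 4.

4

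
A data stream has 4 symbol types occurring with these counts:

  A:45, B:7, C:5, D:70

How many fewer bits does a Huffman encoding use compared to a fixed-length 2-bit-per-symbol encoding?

Fixed-length: 2 bits × 127 symbols = 254 bits.
Huffman merges:
combine C(5), B(7) → 12
combine 12, A(45) → 57
combine 57, D(70) → 127
Huffman total = 12 + 57 + 127 = 196 bits.
Saving = 254 − 196 = 58 bits.

58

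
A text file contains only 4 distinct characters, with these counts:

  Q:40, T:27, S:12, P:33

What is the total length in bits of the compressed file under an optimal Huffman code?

Merge the two smallest weights repeatedly:
combine S(12), T(27) → 39
combine P(33), 39 → 72
combine Q(40), 72 → 112
Each symbol's bit-cost is frequency × depth; summing gives 223 bits (equivalently 39 + 72 + 112).

223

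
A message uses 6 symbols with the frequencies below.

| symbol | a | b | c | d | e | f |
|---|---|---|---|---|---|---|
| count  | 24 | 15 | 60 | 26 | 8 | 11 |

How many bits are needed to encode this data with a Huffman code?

Merge the two smallest weights repeatedly:
merge e(8) and f(11): 19
merge b(15) and 19: 34
merge a(24) and d(26): 50
merge 34 and 50: 84
merge c(60) and 84: 144
Total encoded bits = sum of merged weights = 19 + 34 + 50 + 84 + 144 = 331.

331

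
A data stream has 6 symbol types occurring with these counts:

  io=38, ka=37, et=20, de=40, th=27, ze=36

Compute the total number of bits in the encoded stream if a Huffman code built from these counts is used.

516

Merge the two smallest weights repeatedly:
merge et(20) and th(27): 47
merge ze(36) and ka(37): 73
merge io(38) and de(40): 78
merge 47 and 73: 120
merge 78 and 120: 198
Total encoded bits = sum of merged weights = 47 + 73 + 78 + 120 + 198 = 516.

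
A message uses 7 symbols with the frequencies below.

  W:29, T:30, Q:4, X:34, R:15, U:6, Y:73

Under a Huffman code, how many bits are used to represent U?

Huffman merges, smallest pair first:
combine Q(4), U(6) → 10
combine 10, R(15) → 25
combine 25, W(29) → 54
combine T(30), X(34) → 64
combine 54, 64 → 118
combine Y(73), 118 → 191
U sits 5 levels below the root, so its codeword is 5 bits.

5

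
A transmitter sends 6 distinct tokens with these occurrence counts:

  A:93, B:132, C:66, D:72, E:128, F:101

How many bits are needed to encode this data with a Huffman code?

1516

Greedily combine the two least-frequent nodes:
C(66) + D(72) → 138
A(93) + F(101) → 194
E(128) + B(132) → 260
138 + 194 → 332
260 + 332 → 592
The encoded length is the sum of every internal node's weight: 138 + 194 + 260 + 332 + 592 = 1516 bits.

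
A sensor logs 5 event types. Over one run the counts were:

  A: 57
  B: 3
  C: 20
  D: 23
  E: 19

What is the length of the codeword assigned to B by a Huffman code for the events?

Build the tree from the bottom:
B(3) + E(19) → 22
C(20) + 22 → 42
D(23) + 42 → 65
A(57) + 65 → 122
The subtree containing B is merged 4 times, so code length = 4.

4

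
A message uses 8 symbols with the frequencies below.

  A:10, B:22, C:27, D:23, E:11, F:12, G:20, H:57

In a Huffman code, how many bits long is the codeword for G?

Build the tree from the bottom:
A(10) + E(11) → 21
F(12) + G(20) → 32
21 + B(22) → 43
D(23) + C(27) → 50
32 + 43 → 75
50 + H(57) → 107
75 + 107 → 182
The subtree containing G is merged 3 times, so code length = 3.

3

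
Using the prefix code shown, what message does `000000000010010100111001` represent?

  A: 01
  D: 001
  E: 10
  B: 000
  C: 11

Read left to right; each codeword is recognised as soon as it completes (prefix code):
  000→B | 000→B | 000→B | 01→A | 001→D | 01→A | 001→D | 11→C | 001→D
Decoded message: BBBADADCD

BBBADADCD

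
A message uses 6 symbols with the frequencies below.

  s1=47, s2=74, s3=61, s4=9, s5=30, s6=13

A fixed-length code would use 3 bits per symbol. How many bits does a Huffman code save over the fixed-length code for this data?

160

Fixed-length: 3 bits × 234 symbols = 702 bits.
Huffman merges:
combine s4(9), s6(13) → 22
combine 22, s5(30) → 52
combine s1(47), 52 → 99
combine s3(61), s2(74) → 135
combine 99, 135 → 234
Huffman total = 22 + 52 + 99 + 135 + 234 = 542 bits.
Saving = 702 − 542 = 160 bits.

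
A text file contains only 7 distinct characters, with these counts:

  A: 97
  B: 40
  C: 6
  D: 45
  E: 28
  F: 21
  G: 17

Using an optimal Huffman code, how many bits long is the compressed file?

Merge the two smallest weights repeatedly:
combine C(6), G(17) → 23
combine F(21), 23 → 44
combine E(28), B(40) → 68
combine 44, D(45) → 89
combine 68, 89 → 157
combine A(97), 157 → 254
Total encoded bits = sum of merged weights = 23 + 44 + 68 + 89 + 157 + 254 = 635.

635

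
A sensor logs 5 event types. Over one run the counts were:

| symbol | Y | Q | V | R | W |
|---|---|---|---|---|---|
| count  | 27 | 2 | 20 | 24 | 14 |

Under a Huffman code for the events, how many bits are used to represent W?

Repeatedly merge the two smallest:
combine Q(2), W(14) → 16
combine 16, V(20) → 36
combine R(24), Y(27) → 51
combine 36, 51 → 87
W sits 3 levels below the root, so its codeword is 3 bits.

3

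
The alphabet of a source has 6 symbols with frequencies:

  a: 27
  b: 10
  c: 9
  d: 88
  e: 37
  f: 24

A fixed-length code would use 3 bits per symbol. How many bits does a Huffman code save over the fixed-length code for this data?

Fixed-length: 3 bits × 195 symbols = 585 bits.
Huffman merges:
c(9) + b(10) → 19
19 + f(24) → 43
a(27) + e(37) → 64
43 + 64 → 107
d(88) + 107 → 195
Huffman total = 19 + 43 + 64 + 107 + 195 = 428 bits.
Saving = 585 − 428 = 157 bits.

157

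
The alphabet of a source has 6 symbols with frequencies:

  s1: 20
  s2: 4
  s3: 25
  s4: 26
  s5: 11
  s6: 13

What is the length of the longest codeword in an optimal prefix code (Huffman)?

4

Merge the two lowest-weight nodes at each step:
combine s2(4), s5(11) → 15
combine s6(13), 15 → 28
combine s1(20), s3(25) → 45
combine s4(26), 28 → 54
combine 45, 54 → 99
The rarest symbols sit at the bottom; the longest codeword is 4 bits.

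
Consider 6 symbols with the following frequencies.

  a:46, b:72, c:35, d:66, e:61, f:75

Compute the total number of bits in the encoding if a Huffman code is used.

918

Merge the two smallest weights repeatedly:
merge c(35) and a(46): 81
merge e(61) and d(66): 127
merge b(72) and f(75): 147
merge 81 and 127: 208
merge 147 and 208: 355
The encoded length is the sum of every internal node's weight: 81 + 127 + 147 + 208 + 355 = 918 bits.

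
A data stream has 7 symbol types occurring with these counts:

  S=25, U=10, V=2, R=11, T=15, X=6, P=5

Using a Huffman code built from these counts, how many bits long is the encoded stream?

189

Merge the two smallest weights repeatedly:
V(2) + P(5) → 7
X(6) + 7 → 13
U(10) + R(11) → 21
13 + T(15) → 28
21 + S(25) → 46
28 + 46 → 74
Total encoded bits = sum of merged weights = 7 + 13 + 21 + 28 + 46 + 74 = 189.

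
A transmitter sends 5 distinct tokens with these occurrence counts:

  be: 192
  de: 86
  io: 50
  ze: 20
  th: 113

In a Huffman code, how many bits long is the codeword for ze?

4

Repeatedly merge the two smallest:
combine ze(20), io(50) → 70
combine 70, de(86) → 156
combine th(113), 156 → 269
combine be(192), 269 → 461
ze sits 4 levels below the root, so its codeword is 4 bits.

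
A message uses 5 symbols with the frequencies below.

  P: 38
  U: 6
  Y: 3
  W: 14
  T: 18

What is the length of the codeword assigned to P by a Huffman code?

Huffman merges, smallest pair first:
Y(3) + U(6) → 9
9 + W(14) → 23
T(18) + 23 → 41
P(38) + 41 → 79
P sits one level below the root: a 1-bit codeword.

1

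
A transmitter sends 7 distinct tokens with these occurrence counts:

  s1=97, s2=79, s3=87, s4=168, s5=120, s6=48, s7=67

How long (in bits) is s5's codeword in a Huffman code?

2

Repeatedly merge the two smallest:
merge s6(48) and s7(67): 115
merge s2(79) and s3(87): 166
merge s1(97) and 115: 212
merge s5(120) and 166: 286
merge s4(168) and 212: 380
merge 286 and 380: 666
s5's leaf is at depth 2, giving a 2-bit codeword.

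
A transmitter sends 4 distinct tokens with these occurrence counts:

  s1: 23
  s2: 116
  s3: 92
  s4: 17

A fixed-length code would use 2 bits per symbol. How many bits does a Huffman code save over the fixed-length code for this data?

Fixed-length: 2 bits × 248 symbols = 496 bits.
Huffman merges:
s4(17) + s1(23) → 40
40 + s3(92) → 132
s2(116) + 132 → 248
Huffman total = 40 + 132 + 248 = 420 bits.
Saving = 496 − 420 = 76 bits.

76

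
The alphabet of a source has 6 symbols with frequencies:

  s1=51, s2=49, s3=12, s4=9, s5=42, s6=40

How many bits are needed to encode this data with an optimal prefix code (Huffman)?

Greedily combine the two least-frequent nodes:
s4(9) + s3(12) → 21
21 + s6(40) → 61
s5(42) + s2(49) → 91
s1(51) + 61 → 112
91 + 112 → 203
Total encoded bits = sum of merged weights = 21 + 61 + 91 + 112 + 203 = 488.

488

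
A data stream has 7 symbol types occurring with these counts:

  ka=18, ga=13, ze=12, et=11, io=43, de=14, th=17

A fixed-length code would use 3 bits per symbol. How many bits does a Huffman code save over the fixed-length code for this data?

43

Fixed-length: 3 bits × 128 symbols = 384 bits.
Huffman merges:
et(11) + ze(12) → 23
ga(13) + de(14) → 27
th(17) + ka(18) → 35
23 + 27 → 50
35 + io(43) → 78
50 + 78 → 128
Huffman total = 23 + 27 + 35 + 50 + 78 + 128 = 341 bits.
Saving = 384 − 341 = 43 bits.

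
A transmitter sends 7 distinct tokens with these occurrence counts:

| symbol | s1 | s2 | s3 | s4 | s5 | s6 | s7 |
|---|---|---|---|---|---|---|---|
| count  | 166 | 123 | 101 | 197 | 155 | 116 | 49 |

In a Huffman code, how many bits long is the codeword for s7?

4

Build the tree from the bottom:
merge s7(49) and s3(101): 150
merge s6(116) and s2(123): 239
merge 150 and s5(155): 305
merge s1(166) and s4(197): 363
merge 239 and 305: 544
merge 363 and 544: 907
The subtree containing s7 is merged 4 times, so code length = 4.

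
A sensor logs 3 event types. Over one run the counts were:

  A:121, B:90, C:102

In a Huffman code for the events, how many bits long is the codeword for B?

Huffman merges, smallest pair first:
B(90) + C(102) → 192
A(121) + 192 → 313
B sits 2 levels below the root, so its codeword is 2 bits.

2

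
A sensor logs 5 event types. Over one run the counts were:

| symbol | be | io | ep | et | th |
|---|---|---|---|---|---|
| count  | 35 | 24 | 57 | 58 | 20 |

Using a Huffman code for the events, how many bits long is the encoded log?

432

Greedily combine the two least-frequent nodes:
merge th(20) and io(24): 44
merge be(35) and 44: 79
merge ep(57) and et(58): 115
merge 79 and 115: 194
Total encoded bits = sum of merged weights = 44 + 79 + 115 + 194 = 432.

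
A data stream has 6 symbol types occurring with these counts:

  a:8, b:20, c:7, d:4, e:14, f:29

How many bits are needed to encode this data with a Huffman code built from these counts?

194

Greedily combine the two least-frequent nodes:
merge d(4) and c(7): 11
merge a(8) and 11: 19
merge e(14) and 19: 33
merge b(20) and f(29): 49
merge 33 and 49: 82
Total encoded bits = sum of merged weights = 11 + 19 + 33 + 49 + 82 = 194.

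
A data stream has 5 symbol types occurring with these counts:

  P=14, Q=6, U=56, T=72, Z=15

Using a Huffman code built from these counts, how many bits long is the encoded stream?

Build the Huffman tree bottom-up:
Q(6) + P(14) → 20
Z(15) + 20 → 35
35 + U(56) → 91
T(72) + 91 → 163
Total encoded bits = sum of merged weights = 20 + 35 + 91 + 163 = 309.

309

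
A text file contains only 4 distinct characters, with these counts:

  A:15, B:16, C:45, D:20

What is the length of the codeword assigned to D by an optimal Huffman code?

2

Huffman merges, smallest pair first:
combine A(15), B(16) → 31
combine D(20), 31 → 51
combine C(45), 51 → 96
The subtree containing D is merged 2 times, so code length = 2.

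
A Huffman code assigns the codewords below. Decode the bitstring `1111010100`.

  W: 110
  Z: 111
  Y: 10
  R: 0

Read left to right; each codeword is recognised as soon as it completes (prefix code):
  111→Z | 10→Y | 10→Y | 10→Y | 0→R
Decoded message: ZYYYR

ZYYYR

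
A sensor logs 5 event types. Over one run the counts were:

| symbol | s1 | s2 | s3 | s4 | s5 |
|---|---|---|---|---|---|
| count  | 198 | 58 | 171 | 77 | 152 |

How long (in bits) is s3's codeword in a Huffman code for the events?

Repeatedly merge the two smallest:
merge s2(58) and s4(77): 135
merge 135 and s5(152): 287
merge s3(171) and s1(198): 369
merge 287 and 369: 656
s3 sits 2 levels below the root, so its codeword is 2 bits.

2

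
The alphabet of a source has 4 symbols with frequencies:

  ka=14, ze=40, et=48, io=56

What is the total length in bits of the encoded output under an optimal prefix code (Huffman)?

314

Merge the two smallest weights repeatedly:
combine ka(14), ze(40) → 54
combine et(48), 54 → 102
combine io(56), 102 → 158
Total encoded bits = sum of merged weights = 54 + 102 + 158 = 314.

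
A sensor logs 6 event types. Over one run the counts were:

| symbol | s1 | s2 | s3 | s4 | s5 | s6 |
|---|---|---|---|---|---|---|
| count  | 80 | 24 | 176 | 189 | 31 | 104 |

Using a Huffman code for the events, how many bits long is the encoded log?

1398

Build the Huffman tree bottom-up:
combine s2(24), s5(31) → 55
combine 55, s1(80) → 135
combine s6(104), 135 → 239
combine s3(176), s4(189) → 365
combine 239, 365 → 604
Each symbol's bit-cost is frequency × depth; summing gives 1398 bits (equivalently 55 + 135 + 239 + 365 + 604).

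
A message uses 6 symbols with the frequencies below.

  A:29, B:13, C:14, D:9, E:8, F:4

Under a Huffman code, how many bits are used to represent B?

Build the tree from the bottom:
F(4) + E(8) → 12
D(9) + 12 → 21
B(13) + C(14) → 27
21 + 27 → 48
A(29) + 48 → 77
B sits 3 levels below the root, so its codeword is 3 bits.

3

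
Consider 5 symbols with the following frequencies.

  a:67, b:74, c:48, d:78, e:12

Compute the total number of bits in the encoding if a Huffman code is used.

Greedily combine the two least-frequent nodes:
merge e(12) and c(48): 60
merge 60 and a(67): 127
merge b(74) and d(78): 152
merge 127 and 152: 279
Each symbol's bit-cost is frequency × depth; summing gives 618 bits (equivalently 60 + 127 + 152 + 279).

618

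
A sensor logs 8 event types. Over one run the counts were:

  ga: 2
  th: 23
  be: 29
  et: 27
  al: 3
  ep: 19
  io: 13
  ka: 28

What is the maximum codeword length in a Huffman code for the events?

Merge the two lowest-weight nodes at each step:
combine ga(2), al(3) → 5
combine 5, io(13) → 18
combine 18, ep(19) → 37
combine th(23), et(27) → 50
combine ka(28), be(29) → 57
combine 37, 50 → 87
combine 57, 87 → 144
The rarest symbols sit at the bottom; the longest codeword is 5 bits.

5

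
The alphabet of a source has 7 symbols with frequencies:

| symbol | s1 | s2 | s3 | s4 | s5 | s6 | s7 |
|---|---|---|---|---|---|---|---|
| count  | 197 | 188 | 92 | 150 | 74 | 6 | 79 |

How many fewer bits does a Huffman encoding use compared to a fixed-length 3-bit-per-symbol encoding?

305

Fixed-length: 3 bits × 786 symbols = 2358 bits.
Huffman merges:
s6(6) + s5(74) → 80
s7(79) + 80 → 159
s3(92) + s4(150) → 242
159 + s2(188) → 347
s1(197) + 242 → 439
347 + 439 → 786
Huffman total = 80 + 159 + 242 + 347 + 439 + 786 = 2053 bits.
Saving = 2358 − 2053 = 305 bits.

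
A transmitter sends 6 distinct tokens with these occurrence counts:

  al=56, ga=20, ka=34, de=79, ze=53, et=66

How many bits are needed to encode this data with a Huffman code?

777

Merge the two smallest weights repeatedly:
merge ga(20) and ka(34): 54
merge ze(53) and 54: 107
merge al(56) and et(66): 122
merge de(79) and 107: 186
merge 122 and 186: 308
The encoded length is the sum of every internal node's weight: 54 + 107 + 122 + 186 + 308 = 777 bits.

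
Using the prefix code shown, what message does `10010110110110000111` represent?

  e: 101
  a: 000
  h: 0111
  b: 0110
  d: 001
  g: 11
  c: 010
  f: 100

Read left to right; each codeword is recognised as soon as it completes (prefix code):
  100→f | 101→e | 101→e | 101→e | 100→f | 001→d | 11→g
Decoded message: feeefdg

feeefdg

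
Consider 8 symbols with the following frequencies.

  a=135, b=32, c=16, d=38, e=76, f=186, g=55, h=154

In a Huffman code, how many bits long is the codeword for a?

Repeatedly merge the two smallest:
merge c(16) and b(32): 48
merge d(38) and 48: 86
merge g(55) and e(76): 131
merge 86 and 131: 217
merge a(135) and h(154): 289
merge f(186) and 217: 403
merge 289 and 403: 692
The subtree containing a is merged 2 times, so code length = 2.

2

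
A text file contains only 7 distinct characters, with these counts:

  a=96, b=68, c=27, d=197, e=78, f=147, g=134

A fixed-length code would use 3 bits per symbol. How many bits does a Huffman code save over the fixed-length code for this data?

Fixed-length: 3 bits × 747 symbols = 2241 bits.
Huffman merges:
combine c(27), b(68) → 95
combine e(78), 95 → 173
combine a(96), g(134) → 230
combine f(147), 173 → 320
combine d(197), 230 → 427
combine 320, 427 → 747
Huffman total = 95 + 173 + 230 + 320 + 427 + 747 = 1992 bits.
Saving = 2241 − 1992 = 249 bits.

249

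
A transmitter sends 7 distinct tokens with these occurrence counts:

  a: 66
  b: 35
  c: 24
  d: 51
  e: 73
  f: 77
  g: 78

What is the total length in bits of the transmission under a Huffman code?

1116

Greedily combine the two least-frequent nodes:
combine c(24), b(35) → 59
combine d(51), 59 → 110
combine a(66), e(73) → 139
combine f(77), g(78) → 155
combine 110, 139 → 249
combine 155, 249 → 404
Total encoded bits = sum of merged weights = 59 + 110 + 139 + 155 + 249 + 404 = 1116.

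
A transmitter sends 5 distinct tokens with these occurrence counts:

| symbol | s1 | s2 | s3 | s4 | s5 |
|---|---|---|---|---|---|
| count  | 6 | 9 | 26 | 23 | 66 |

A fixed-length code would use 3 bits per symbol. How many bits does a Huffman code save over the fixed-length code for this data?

143

Fixed-length: 3 bits × 130 symbols = 390 bits.
Huffman merges:
combine s1(6), s2(9) → 15
combine 15, s4(23) → 38
combine s3(26), 38 → 64
combine 64, s5(66) → 130
Huffman total = 15 + 38 + 64 + 130 = 247 bits.
Saving = 390 − 247 = 143 bits.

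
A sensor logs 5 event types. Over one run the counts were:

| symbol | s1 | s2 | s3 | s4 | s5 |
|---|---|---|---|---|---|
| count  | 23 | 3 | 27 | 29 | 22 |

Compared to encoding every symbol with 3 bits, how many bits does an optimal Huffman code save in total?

79

Fixed-length: 3 bits × 104 symbols = 312 bits.
Huffman merges:
s2(3) + s5(22) → 25
s1(23) + 25 → 48
s3(27) + s4(29) → 56
48 + 56 → 104
Huffman total = 25 + 48 + 56 + 104 = 233 bits.
Saving = 312 − 233 = 79 bits.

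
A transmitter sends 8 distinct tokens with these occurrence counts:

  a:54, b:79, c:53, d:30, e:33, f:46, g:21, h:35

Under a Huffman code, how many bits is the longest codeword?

Merge the two lowest-weight nodes at each step:
merge g(21) and d(30): 51
merge e(33) and h(35): 68
merge f(46) and 51: 97
merge c(53) and a(54): 107
merge 68 and b(79): 147
merge 97 and 107: 204
merge 147 and 204: 351
Maximum depth reached is 4.

4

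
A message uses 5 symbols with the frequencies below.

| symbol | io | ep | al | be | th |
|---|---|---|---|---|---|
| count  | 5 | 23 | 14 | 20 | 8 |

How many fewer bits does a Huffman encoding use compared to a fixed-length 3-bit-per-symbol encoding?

Fixed-length: 3 bits × 70 symbols = 210 bits.
Huffman merges:
combine io(5), th(8) → 13
combine 13, al(14) → 27
combine be(20), ep(23) → 43
combine 27, 43 → 70
Huffman total = 13 + 27 + 43 + 70 = 153 bits.
Saving = 210 − 153 = 57 bits.

57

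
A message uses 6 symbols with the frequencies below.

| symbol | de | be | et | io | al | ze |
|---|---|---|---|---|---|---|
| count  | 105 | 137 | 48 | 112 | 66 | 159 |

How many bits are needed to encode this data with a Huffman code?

1585

Merge the two smallest weights repeatedly:
et(48) + al(66) → 114
de(105) + io(112) → 217
114 + be(137) → 251
ze(159) + 217 → 376
251 + 376 → 627
The encoded length is the sum of every internal node's weight: 114 + 217 + 251 + 376 + 627 = 1585 bits.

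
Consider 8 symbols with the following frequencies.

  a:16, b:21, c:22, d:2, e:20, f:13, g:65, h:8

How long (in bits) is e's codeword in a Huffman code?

Huffman merges, smallest pair first:
d(2) + h(8) → 10
10 + f(13) → 23
a(16) + e(20) → 36
b(21) + c(22) → 43
23 + 36 → 59
43 + 59 → 102
g(65) + 102 → 167
The subtree containing e is merged 4 times, so code length = 4.

4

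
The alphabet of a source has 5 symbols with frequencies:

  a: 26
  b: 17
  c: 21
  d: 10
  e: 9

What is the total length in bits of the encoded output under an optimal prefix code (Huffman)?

185

Build the Huffman tree bottom-up:
e(9) + d(10) → 19
b(17) + 19 → 36
c(21) + a(26) → 47
36 + 47 → 83
The encoded length is the sum of every internal node's weight: 19 + 36 + 47 + 83 = 185 bits.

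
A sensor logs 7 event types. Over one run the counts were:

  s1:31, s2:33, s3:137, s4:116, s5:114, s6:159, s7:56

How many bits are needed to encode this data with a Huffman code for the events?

1706

Greedily combine the two least-frequent nodes:
s1(31) + s2(33) → 64
s7(56) + 64 → 120
s5(114) + s4(116) → 230
120 + s3(137) → 257
s6(159) + 230 → 389
257 + 389 → 646
The encoded length is the sum of every internal node's weight: 64 + 120 + 230 + 257 + 389 + 646 = 1706 bits.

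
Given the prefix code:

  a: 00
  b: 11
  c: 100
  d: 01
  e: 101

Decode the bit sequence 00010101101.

addde

Read left to right; each codeword is recognised as soon as it completes (prefix code):
  00→a | 01→d | 01→d | 01→d | 101→e
Decoded message: addde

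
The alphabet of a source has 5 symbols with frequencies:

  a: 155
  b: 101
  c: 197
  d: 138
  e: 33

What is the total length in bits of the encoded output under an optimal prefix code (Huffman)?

Merge the two smallest weights repeatedly:
combine e(33), b(101) → 134
combine 134, d(138) → 272
combine a(155), c(197) → 352
combine 272, 352 → 624
Each symbol's bit-cost is frequency × depth; summing gives 1382 bits (equivalently 134 + 272 + 352 + 624).

1382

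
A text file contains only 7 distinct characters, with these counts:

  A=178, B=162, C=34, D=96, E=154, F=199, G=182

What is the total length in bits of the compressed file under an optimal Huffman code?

Merge the two smallest weights repeatedly:
merge C(34) and D(96): 130
merge 130 and E(154): 284
merge B(162) and A(178): 340
merge G(182) and F(199): 381
merge 284 and 340: 624
merge 381 and 624: 1005
Each symbol's bit-cost is frequency × depth; summing gives 2764 bits (equivalently 130 + 284 + 340 + 381 + 624 + 1005).

2764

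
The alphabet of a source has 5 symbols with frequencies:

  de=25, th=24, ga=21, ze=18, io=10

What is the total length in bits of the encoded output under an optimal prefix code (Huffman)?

Merge the two smallest weights repeatedly:
combine io(10), ze(18) → 28
combine ga(21), th(24) → 45
combine de(25), 28 → 53
combine 45, 53 → 98
Total encoded bits = sum of merged weights = 28 + 45 + 53 + 98 = 224.

224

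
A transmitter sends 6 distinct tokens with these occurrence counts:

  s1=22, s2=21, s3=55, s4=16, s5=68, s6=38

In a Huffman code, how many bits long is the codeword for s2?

Repeatedly merge the two smallest:
merge s4(16) and s2(21): 37
merge s1(22) and 37: 59
merge s6(38) and s3(55): 93
merge 59 and s5(68): 127
merge 93 and 127: 220
The subtree containing s2 is merged 4 times, so code length = 4.

4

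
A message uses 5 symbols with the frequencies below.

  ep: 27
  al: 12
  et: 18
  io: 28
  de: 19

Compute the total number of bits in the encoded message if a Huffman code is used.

238

Greedily combine the two least-frequent nodes:
al(12) + et(18) → 30
de(19) + ep(27) → 46
io(28) + 30 → 58
46 + 58 → 104
The encoded length is the sum of every internal node's weight: 30 + 46 + 58 + 104 = 238 bits.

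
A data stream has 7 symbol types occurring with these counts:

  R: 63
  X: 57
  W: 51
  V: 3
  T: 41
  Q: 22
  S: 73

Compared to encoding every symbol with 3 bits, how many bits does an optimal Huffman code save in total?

111

Fixed-length: 3 bits × 310 symbols = 930 bits.
Huffman merges:
combine V(3), Q(22) → 25
combine 25, T(41) → 66
combine W(51), X(57) → 108
combine R(63), 66 → 129
combine S(73), 108 → 181
combine 129, 181 → 310
Huffman total = 25 + 66 + 108 + 129 + 181 + 310 = 819 bits.
Saving = 930 − 819 = 111 bits.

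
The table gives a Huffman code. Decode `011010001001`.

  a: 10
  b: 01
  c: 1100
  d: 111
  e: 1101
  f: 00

Read left to right; each codeword is recognised as soon as it completes (prefix code):
  01→b | 10→a | 10→a | 00→f | 10→a | 01→b
Decoded message: baafab

baafab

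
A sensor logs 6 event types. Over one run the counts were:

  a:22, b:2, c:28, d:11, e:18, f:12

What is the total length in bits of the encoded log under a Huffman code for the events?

Merge the two smallest weights repeatedly:
combine b(2), d(11) → 13
combine f(12), 13 → 25
combine e(18), a(22) → 40
combine 25, c(28) → 53
combine 40, 53 → 93
Total encoded bits = sum of merged weights = 13 + 25 + 40 + 53 + 93 = 224.

224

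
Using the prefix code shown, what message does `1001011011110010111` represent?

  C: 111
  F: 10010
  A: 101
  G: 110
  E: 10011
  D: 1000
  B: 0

FGCFC

Read left to right; each codeword is recognised as soon as it completes (prefix code):
  10010→F | 110→G | 111→C | 10010→F | 111→C
Decoded message: FGCFC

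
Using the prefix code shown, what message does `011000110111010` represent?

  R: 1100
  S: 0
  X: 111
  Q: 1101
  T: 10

SRSQQS

Read left to right; each codeword is recognised as soon as it completes (prefix code):
  0→S | 1100→R | 0→S | 1101→Q | 1101→Q | 0→S
Decoded message: SRSQQS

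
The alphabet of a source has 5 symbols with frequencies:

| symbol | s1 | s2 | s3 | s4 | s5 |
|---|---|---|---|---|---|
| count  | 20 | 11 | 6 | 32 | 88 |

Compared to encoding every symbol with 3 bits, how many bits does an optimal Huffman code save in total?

191

Fixed-length: 3 bits × 157 symbols = 471 bits.
Huffman merges:
s3(6) + s2(11) → 17
17 + s1(20) → 37
s4(32) + 37 → 69
69 + s5(88) → 157
Huffman total = 17 + 37 + 69 + 157 = 280 bits.
Saving = 471 − 280 = 191 bits.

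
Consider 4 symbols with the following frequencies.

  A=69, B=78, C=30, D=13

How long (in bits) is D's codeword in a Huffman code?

3

Huffman merges, smallest pair first:
combine D(13), C(30) → 43
combine 43, A(69) → 112
combine B(78), 112 → 190
D sits 3 levels below the root, so its codeword is 3 bits.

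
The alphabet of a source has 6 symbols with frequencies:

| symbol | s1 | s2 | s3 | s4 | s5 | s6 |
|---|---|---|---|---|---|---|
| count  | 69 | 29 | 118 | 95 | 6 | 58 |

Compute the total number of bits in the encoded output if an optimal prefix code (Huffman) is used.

878

Build the Huffman tree bottom-up:
combine s5(6), s2(29) → 35
combine 35, s6(58) → 93
combine s1(69), 93 → 162
combine s4(95), s3(118) → 213
combine 162, 213 → 375
Each symbol's bit-cost is frequency × depth; summing gives 878 bits (equivalently 35 + 93 + 162 + 213 + 375).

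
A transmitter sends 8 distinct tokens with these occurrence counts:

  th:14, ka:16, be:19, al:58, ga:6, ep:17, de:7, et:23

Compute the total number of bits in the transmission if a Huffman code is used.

Build the Huffman tree bottom-up:
ga(6) + de(7) → 13
13 + th(14) → 27
ka(16) + ep(17) → 33
be(19) + et(23) → 42
27 + 33 → 60
42 + al(58) → 100
60 + 100 → 160
The encoded length is the sum of every internal node's weight: 13 + 27 + 33 + 42 + 60 + 100 + 160 = 435 bits.

435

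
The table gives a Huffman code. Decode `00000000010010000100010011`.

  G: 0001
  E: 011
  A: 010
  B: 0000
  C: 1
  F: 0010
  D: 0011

BBAAGGD

Read left to right; each codeword is recognised as soon as it completes (prefix code):
  0000→B | 0000→B | 010→A | 010→A | 0001→G | 0001→G | 0011→D
Decoded message: BBAAGGD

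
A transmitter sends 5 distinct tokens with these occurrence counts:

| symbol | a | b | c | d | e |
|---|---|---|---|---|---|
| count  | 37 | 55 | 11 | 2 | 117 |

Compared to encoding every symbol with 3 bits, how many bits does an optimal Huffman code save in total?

Fixed-length: 3 bits × 222 symbols = 666 bits.
Huffman merges:
merge d(2) and c(11): 13
merge 13 and a(37): 50
merge 50 and b(55): 105
merge 105 and e(117): 222
Huffman total = 13 + 50 + 105 + 222 = 390 bits.
Saving = 666 − 390 = 276 bits.

276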